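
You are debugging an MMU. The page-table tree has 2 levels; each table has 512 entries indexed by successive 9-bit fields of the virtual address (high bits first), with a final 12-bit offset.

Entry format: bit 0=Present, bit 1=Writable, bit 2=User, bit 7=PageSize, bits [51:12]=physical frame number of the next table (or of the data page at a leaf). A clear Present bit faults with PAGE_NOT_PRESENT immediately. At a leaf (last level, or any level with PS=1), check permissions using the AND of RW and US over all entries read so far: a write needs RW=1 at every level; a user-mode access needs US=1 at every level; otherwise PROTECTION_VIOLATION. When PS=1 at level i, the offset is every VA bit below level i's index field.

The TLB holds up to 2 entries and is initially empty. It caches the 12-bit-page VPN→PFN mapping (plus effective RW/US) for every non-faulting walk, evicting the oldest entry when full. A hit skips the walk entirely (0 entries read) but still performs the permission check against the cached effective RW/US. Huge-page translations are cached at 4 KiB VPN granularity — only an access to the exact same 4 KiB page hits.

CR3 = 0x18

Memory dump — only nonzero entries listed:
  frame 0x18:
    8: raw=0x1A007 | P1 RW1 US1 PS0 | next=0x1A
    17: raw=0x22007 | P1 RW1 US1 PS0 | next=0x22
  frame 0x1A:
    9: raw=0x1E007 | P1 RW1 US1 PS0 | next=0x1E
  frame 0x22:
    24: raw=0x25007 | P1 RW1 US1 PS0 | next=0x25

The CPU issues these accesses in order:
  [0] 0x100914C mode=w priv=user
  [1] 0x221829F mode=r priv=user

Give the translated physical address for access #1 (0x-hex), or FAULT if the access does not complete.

Trace:
#0 VA=0x100914C (w,user):
  L0: frame=0x18 idx=8 entry=0x1A007 [P=1 RW=1 US=1 PS=0]
  L1: frame=0x1A idx=9 entry=0x1E007 [P=1 RW=1 US=1 PS=0]
  → PA=0x1E14C  (2 entries read)
#1 VA=0x221829F (r,user):
  L0: frame=0x18 idx=17 entry=0x22007 [P=1 RW=1 US=1 PS=0]
  L1: frame=0x22 idx=24 entry=0x25007 [P=1 RW=1 US=1 PS=0]
  → PA=0x2529F  (2 entries read)

Access #1 PA: 0x2529F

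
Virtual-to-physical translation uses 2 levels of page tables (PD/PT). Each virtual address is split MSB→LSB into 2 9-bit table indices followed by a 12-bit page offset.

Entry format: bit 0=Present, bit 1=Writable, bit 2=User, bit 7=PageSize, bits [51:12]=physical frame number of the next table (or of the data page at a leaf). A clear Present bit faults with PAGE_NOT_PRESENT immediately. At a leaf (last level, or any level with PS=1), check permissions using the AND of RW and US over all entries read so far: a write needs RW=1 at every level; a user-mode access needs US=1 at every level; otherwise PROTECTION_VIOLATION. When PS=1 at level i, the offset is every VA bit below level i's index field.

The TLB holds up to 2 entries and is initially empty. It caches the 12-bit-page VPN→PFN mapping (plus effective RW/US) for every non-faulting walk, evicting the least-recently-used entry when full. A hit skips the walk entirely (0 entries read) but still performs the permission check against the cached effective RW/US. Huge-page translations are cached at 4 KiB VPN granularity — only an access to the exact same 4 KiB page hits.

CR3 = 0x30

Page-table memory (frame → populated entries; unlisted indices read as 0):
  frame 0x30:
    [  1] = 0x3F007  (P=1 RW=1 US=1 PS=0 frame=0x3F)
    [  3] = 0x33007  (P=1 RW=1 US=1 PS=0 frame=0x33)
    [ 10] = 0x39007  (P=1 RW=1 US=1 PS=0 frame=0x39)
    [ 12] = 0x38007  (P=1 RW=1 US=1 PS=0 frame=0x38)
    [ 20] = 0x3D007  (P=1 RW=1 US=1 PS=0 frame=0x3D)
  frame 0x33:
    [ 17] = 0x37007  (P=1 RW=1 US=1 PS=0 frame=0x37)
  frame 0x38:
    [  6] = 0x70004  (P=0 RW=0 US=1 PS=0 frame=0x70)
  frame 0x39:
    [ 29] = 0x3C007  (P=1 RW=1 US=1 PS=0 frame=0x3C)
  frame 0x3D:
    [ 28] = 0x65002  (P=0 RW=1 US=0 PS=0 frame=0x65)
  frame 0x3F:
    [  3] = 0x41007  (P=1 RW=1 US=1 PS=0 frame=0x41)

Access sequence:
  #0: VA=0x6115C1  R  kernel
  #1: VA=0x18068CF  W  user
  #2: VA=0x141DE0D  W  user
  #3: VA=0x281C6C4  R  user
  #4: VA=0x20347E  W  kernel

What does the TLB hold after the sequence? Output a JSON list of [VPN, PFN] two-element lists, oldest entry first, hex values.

Walk each access:
#0 VA=0x6115C1 (r,kernel):
  [0] read 0x30 idx=3: raw=0x33007 flags P=1 W=1 U=1 S=0
  [1] read 0x33 idx=17: raw=0x37007 flags P=1 W=1 U=1 S=0
  ⇒ phys 0x375C1  [2 reads]
#1 VA=0x18068CF (w,user):
  [0] read 0x30 idx=12: raw=0x38007 flags P=1 W=1 U=1 S=0
  [1] read 0x38 idx=6: raw=0x70004 flags P=0 W=0 U=1 S=0
  ⇒ fault: PAGE_NOT_PRESENT  — 2 lookups
#2 VA=0x141DE0D (w,user):
  [0] read 0x30 idx=10: raw=0x39007 flags P=1 W=1 U=1 S=0
  [1] read 0x39 idx=29: raw=0x3C007 flags P=1 W=1 U=1 S=0
  ⇒ phys 0x3CE0D  [2 reads]
#3 VA=0x281C6C4 (r,user):
  [0] read 0x30 idx=20: raw=0x3D007 flags P=1 W=1 U=1 S=0
  [1] read 0x3D idx=28: raw=0x65002 flags P=0 W=1 U=0 S=0
  ⇒ fault: PAGE_NOT_PRESENT  — 2 lookups
#4 VA=0x20347E (w,kernel):
  [0] read 0x30 idx=1: raw=0x3F007 flags P=1 W=1 U=1 S=0
  [1] read 0x3F idx=3: raw=0x41007 flags P=1 W=1 U=1 S=0
  ⇒ phys 0x4147E  [2 reads]

TLB: [["0x141D", "0x3C"], ["0x203", "0x41"]]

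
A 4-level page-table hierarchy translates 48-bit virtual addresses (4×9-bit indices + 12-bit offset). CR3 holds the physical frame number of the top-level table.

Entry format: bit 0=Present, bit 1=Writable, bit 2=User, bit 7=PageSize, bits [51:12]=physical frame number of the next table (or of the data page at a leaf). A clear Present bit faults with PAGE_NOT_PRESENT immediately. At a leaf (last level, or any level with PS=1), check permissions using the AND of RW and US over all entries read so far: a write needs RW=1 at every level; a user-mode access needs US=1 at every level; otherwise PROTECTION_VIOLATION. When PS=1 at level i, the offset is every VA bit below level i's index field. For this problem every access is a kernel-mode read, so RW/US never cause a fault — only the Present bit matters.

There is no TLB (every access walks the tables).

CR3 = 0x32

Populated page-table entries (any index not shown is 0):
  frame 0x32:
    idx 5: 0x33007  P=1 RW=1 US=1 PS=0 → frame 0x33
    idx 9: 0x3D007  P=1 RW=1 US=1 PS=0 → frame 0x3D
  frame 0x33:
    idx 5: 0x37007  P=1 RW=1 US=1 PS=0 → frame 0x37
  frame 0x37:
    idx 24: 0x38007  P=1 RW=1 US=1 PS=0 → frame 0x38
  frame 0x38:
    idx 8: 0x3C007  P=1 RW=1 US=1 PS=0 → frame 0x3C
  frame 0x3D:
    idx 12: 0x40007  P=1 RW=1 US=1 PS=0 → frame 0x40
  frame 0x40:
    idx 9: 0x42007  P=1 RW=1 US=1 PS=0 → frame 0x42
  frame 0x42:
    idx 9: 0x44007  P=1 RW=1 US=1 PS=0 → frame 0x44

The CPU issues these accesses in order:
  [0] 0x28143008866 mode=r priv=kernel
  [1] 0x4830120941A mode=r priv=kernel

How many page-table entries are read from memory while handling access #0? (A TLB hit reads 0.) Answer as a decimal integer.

Per-access translation:
#0 VA=0x28143008866 (r,kernel):
  [0] read 0x32 idx=5: raw=0x33007 flags P=1 W=1 U=1 S=0
  [1] read 0x33 idx=5: raw=0x37007 flags P=1 W=1 U=1 S=0
  [2] read 0x37 idx=24: raw=0x38007 flags P=1 W=1 U=1 S=0
  [3] read 0x38 idx=8: raw=0x3C007 flags P=1 W=1 U=1 S=0
  → PA=0x3C866  (4 entries read)
#1 VA=0x4830120941A (r,kernel):
  [0] read 0x32 idx=9: raw=0x3D007 flags P=1 W=1 U=1 S=0
  [1] read 0x3D idx=12: raw=0x40007 flags P=1 W=1 U=1 S=0
  [2] read 0x40 idx=9: raw=0x42007 flags P=1 W=1 U=1 S=0
  [3] read 0x42 idx=9: raw=0x44007 flags P=1 W=1 U=1 S=0
  → PA=0x4441A  (4 entries read)

Entries read for #0: 4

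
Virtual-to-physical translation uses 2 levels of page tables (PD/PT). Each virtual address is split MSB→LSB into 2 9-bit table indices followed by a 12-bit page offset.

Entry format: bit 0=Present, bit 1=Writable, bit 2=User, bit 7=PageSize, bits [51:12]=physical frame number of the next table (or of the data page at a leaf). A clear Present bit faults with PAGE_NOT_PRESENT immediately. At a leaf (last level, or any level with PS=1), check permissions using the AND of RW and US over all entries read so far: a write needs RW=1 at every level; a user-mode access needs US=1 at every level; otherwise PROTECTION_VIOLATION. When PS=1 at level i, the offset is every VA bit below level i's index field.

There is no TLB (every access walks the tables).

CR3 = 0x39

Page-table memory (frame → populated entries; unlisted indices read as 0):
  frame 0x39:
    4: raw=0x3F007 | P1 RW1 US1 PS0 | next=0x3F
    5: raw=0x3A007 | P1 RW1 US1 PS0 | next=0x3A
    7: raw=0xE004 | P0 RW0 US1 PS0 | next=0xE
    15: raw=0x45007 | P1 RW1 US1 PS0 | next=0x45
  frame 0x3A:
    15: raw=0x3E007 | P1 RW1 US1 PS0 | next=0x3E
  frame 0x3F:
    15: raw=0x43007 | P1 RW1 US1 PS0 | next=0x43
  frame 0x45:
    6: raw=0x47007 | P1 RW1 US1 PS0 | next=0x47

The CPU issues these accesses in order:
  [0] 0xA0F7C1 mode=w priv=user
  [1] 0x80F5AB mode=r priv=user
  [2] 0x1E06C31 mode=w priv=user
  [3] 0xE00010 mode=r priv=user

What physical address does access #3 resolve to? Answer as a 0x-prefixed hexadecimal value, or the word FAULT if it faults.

Walk each access:
#0 VA=0xA0F7C1 (w,user):
  L0: frame=0x39 idx=5 entry=0x3A007 [P=1 RW=1 US=1 PS=0]
  L1: frame=0x3A idx=15 entry=0x3E007 [P=1 RW=1 US=1 PS=0]
  → PA=0x3E7C1  (2 entries read)
#1 VA=0x80F5AB (r,user):
  L0: frame=0x39 idx=4 entry=0x3F007 [P=1 RW=1 US=1 PS=0]
  L1: frame=0x3F idx=15 entry=0x43007 [P=1 RW=1 US=1 PS=0]
  → PA=0x435AB  (2 entries read)
#2 VA=0x1E06C31 (w,user):
  L0: frame=0x39 idx=15 entry=0x45007 [P=1 RW=1 US=1 PS=0]
  L1: frame=0x45 idx=6 entry=0x47007 [P=1 RW=1 US=1 PS=0]
  → PA=0x47C31  (2 entries read)
#3 VA=0xE00010 (r,user):
  L0: frame=0x39 idx=7 entry=0xE004 [P=0 RW=0 US=1 PS=0]
  ⇒ fault: PAGE_NOT_PRESENT  — 1 lookups

Access #3 PA: FAULT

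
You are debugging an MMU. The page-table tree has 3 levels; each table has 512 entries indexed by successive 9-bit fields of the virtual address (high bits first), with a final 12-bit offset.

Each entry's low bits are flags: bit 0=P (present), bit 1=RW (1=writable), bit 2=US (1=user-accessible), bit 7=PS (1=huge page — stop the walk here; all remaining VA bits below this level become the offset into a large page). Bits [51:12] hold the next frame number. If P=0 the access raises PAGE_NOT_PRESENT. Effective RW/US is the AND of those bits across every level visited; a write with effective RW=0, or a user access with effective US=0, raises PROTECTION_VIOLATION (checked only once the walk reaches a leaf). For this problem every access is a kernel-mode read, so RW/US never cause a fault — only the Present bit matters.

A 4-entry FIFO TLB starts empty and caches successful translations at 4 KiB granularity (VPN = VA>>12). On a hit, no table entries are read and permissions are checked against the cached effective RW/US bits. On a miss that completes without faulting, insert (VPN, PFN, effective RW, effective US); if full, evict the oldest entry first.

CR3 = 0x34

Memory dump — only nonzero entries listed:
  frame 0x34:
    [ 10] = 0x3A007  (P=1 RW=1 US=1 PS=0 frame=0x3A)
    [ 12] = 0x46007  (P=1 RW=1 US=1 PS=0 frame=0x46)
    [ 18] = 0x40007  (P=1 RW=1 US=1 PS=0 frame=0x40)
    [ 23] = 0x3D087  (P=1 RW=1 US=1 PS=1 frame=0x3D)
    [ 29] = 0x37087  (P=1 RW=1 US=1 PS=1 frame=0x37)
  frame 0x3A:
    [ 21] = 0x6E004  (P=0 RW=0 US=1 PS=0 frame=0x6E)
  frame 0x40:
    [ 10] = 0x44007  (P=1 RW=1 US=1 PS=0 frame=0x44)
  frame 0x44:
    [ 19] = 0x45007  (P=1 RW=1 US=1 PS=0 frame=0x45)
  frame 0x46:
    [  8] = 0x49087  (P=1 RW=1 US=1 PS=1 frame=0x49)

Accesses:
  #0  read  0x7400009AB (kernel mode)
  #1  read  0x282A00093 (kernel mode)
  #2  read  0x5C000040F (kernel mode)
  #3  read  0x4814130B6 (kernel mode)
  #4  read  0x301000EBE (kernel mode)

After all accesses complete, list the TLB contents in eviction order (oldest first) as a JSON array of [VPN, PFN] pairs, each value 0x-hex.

Walk each access:
#0 VA=0x7400009AB (r,kernel):
  L0 @0x34[29] → 0x37087  P=1,RW=1,US=1,PS=1
  ⇒ phys 0x379AB (huge @L0)  [1 reads]
#1 VA=0x282A00093 (r,kernel):
  L0 @0x34[10] → 0x3A007  P=1,RW=1,US=1,PS=0
  L1 @0x3A[21] → 0x6E004  P=0,RW=0,US=1,PS=0
  ✗ PAGE_NOT_PRESENT  [2 reads]
#2 VA=0x5C000040F (r,kernel):
  L0 @0x34[23] → 0x3D087  P=1,RW=1,US=1,PS=1
  ⇒ phys 0x3D40F (huge @L0)  [1 reads]
#3 VA=0x4814130B6 (r,kernel):
  L0 @0x34[18] → 0x40007  P=1,RW=1,US=1,PS=0
  L1 @0x40[10] → 0x44007  P=1,RW=1,US=1,PS=0
  L2 @0x44[19] → 0x45007  P=1,RW=1,US=1,PS=0
  ⇒ phys 0x450B6  [3 reads]
#4 VA=0x301000EBE (r,kernel):
  L0 @0x34[12] → 0x46007  P=1,RW=1,US=1,PS=0
  L1 @0x46[8] → 0x49087  P=1,RW=1,US=1,PS=1
  ⇒ phys 0x49EBE (huge @L1)  [2 reads]

TLB: [["0x740000", "0x37"], ["0x5C0000", "0x3D"], ["0x481413", "0x45"], ["0x301000", "0x49"]]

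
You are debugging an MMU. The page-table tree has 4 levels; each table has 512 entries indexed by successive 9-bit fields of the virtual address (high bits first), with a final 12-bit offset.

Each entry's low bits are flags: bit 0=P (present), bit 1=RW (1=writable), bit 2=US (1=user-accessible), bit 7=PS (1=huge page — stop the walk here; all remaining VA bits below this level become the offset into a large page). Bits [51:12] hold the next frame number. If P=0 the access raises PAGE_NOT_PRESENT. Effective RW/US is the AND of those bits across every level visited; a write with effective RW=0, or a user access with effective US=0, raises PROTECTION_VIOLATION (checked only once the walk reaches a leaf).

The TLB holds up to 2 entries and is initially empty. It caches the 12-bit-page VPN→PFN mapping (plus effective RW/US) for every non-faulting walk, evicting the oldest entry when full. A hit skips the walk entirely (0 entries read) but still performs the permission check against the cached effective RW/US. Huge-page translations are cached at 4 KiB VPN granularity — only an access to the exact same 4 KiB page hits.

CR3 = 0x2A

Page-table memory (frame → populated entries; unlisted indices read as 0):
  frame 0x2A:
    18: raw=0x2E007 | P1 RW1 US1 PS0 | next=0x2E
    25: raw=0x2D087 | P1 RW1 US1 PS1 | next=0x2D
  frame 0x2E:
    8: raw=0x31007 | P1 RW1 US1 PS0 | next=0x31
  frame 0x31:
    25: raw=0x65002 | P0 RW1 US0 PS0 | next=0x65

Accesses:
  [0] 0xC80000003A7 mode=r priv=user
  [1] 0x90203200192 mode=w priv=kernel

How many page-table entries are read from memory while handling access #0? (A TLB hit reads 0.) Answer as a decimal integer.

Per-access translation:
#0 VA=0xC80000003A7 (r,user):
  L0 @0x2A[25] → 0x2D087  P=1,RW=1,US=1,PS=1
  → PA=0x2D3A7 (huge @L0)  (1 entries read)
#1 VA=0x90203200192 (w,kernel):
  L0 @0x2A[18] → 0x2E007  P=1,RW=1,US=1,PS=0
  L1 @0x2E[8] → 0x31007  P=1,RW=1,US=1,PS=0
  L2 @0x31[25] → 0x65002  P=0,RW=1,US=0,PS=0
  → PAGE_NOT_PRESENT  (3 entries read)

Entries read for #0: 1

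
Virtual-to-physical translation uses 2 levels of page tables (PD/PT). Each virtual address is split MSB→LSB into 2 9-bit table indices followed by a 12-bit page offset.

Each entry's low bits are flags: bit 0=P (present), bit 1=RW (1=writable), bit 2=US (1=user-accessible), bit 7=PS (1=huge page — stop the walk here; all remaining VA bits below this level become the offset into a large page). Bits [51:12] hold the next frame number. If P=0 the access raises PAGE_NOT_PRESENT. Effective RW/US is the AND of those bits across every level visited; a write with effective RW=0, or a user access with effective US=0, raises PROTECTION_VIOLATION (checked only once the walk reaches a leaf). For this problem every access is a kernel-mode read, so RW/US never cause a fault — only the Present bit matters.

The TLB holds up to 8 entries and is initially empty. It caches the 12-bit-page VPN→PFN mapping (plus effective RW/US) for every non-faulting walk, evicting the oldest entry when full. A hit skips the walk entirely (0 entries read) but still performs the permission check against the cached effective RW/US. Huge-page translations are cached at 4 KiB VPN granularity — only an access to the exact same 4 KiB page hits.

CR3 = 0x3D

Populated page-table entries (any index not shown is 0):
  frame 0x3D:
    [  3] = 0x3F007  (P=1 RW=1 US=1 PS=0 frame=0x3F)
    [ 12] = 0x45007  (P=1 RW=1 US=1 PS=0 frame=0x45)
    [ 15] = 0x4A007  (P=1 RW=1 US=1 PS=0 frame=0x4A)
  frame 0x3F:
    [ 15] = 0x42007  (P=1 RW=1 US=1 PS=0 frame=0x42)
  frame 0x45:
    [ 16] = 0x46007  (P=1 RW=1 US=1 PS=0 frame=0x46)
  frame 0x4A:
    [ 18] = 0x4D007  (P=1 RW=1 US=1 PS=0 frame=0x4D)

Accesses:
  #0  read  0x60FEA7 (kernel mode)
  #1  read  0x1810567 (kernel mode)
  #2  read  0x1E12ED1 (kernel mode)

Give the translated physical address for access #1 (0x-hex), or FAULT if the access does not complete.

Trace:
#0 VA=0x60FEA7 (r,kernel):
  lvl0: tbl 0x3D, slot 3 ⇒ 0x3F007 (P1/RW1/US1/PS0)
  lvl1: tbl 0x3F, slot 15 ⇒ 0x42007 (P1/RW1/US1/PS0)
  ⇒ phys 0x42EA7  [2 reads]
#1 VA=0x1810567 (r,kernel):
  lvl0: tbl 0x3D, slot 12 ⇒ 0x45007 (P1/RW1/US1/PS0)
  lvl1: tbl 0x45, slot 16 ⇒ 0x46007 (P1/RW1/US1/PS0)
  ⇒ phys 0x46567  [2 reads]
#2 VA=0x1E12ED1 (r,kernel):
  lvl0: tbl 0x3D, slot 15 ⇒ 0x4A007 (P1/RW1/US1/PS0)
  lvl1: tbl 0x4A, slot 18 ⇒ 0x4D007 (P1/RW1/US1/PS0)
  ⇒ phys 0x4DED1  [2 reads]

Access #1 PA: 0x46567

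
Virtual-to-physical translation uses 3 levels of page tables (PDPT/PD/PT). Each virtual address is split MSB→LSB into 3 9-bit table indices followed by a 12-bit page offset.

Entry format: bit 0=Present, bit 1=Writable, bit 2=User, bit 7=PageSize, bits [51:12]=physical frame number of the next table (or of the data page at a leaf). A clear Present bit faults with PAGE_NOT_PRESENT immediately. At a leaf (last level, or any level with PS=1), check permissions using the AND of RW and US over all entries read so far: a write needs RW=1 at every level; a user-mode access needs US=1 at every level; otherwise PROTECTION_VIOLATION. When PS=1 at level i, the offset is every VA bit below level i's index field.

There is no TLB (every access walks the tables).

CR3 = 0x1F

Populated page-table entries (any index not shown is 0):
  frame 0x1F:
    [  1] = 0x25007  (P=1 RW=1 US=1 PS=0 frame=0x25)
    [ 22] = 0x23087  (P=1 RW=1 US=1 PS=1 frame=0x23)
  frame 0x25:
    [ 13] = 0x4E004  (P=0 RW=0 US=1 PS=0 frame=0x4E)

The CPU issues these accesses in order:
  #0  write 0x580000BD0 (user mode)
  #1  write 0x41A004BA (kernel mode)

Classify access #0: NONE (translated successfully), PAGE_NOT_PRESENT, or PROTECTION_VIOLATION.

Trace:
#0 VA=0x580000BD0 (w,user):
  L0 @0x1F[22] → 0x23087  P=1,RW=1,US=1,PS=1
  ⇒ phys 0x23BD0 (huge @L0)  [1 reads]
#1 VA=0x41A004BA (w,kernel):
  L0 @0x1F[1] → 0x25007  P=1,RW=1,US=1,PS=0
  L1 @0x25[13] → 0x4E004  P=0,RW=0,US=1,PS=0
  → PAGE_NOT_PRESENT  (2 entries read)

Access #0 fault: NONE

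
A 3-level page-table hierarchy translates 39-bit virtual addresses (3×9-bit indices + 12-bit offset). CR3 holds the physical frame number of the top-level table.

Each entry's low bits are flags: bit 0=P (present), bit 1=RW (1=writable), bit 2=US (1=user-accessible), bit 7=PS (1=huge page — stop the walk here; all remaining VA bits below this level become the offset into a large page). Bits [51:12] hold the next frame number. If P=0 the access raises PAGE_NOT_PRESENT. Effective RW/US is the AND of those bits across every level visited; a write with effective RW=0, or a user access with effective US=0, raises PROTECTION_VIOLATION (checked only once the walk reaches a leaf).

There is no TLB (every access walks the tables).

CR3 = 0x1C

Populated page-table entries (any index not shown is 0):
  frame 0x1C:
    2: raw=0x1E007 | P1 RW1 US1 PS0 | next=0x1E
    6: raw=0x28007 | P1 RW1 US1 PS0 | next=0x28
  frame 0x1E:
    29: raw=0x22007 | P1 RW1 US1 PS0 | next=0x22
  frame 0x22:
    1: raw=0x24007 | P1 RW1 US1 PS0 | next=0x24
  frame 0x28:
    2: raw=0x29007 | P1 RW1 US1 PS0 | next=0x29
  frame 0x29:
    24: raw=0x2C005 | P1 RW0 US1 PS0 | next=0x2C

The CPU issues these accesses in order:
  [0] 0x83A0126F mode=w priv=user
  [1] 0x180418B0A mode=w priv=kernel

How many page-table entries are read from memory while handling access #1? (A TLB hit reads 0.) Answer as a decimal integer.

Walk each access:
#0 VA=0x83A0126F (w,user):
  L0: frame=0x1C idx=2 entry=0x1E007 [P=1 RW=1 US=1 PS=0]
  L1: frame=0x1E idx=29 entry=0x22007 [P=1 RW=1 US=1 PS=0]
  L2: frame=0x22 idx=1 entry=0x24007 [P=1 RW=1 US=1 PS=0]
  ✓ 0x2426F  — 3 lookups
#1 VA=0x180418B0A (w,kernel):
  L0: frame=0x1C idx=6 entry=0x28007 [P=1 RW=1 US=1 PS=0]
  L1: frame=0x28 idx=2 entry=0x29007 [P=1 RW=1 US=1 PS=0]
  L2: frame=0x29 idx=24 entry=0x2C005 [P=1 RW=0 US=1 PS=0]
  ⇒ fault: PROTECTION_VIOLATION  — 3 lookups

Entries read for #1: 3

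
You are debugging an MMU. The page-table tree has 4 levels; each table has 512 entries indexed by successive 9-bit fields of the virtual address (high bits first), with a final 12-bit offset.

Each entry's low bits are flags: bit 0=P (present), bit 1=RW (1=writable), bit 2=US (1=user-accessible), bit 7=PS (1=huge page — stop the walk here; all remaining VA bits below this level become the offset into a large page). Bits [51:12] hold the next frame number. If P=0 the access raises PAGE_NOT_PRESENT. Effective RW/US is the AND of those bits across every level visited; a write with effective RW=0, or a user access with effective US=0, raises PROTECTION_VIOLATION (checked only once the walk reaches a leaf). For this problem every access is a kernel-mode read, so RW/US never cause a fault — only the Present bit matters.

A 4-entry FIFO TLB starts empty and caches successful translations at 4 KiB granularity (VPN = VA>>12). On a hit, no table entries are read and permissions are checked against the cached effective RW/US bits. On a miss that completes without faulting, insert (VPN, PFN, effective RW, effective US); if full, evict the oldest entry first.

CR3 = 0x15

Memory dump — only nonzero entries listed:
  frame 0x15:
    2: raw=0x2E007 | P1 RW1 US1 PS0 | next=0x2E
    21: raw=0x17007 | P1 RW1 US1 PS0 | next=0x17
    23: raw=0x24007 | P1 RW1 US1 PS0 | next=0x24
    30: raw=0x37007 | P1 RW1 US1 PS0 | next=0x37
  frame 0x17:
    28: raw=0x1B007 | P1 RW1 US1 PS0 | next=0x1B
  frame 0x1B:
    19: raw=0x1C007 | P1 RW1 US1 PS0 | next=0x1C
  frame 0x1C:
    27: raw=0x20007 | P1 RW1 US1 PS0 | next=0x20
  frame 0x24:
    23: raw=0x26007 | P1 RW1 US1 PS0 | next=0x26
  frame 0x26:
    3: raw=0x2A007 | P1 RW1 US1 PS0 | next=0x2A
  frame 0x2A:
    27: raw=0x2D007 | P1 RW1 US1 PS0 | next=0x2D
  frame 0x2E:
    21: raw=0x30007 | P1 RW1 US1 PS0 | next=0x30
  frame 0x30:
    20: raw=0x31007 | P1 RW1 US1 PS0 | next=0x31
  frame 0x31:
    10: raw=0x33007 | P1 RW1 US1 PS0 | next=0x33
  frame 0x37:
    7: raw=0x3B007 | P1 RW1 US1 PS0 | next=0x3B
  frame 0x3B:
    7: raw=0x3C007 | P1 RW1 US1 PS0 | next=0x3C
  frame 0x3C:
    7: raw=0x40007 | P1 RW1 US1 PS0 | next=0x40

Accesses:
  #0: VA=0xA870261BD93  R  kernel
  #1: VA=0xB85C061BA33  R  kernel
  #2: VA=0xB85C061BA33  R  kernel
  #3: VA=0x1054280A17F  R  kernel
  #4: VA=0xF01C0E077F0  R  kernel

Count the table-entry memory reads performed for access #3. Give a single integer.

Per-access translation:
#0 VA=0xA870261BD93 (r,kernel):
  [0] read 0x15 idx=21: raw=0x17007 flags P=1 W=1 U=1 S=0
  [1] read 0x17 idx=28: raw=0x1B007 flags P=1 W=1 U=1 S=0
  [2] read 0x1B idx=19: raw=0x1C007 flags P=1 W=1 U=1 S=0
  [3] read 0x1C idx=27: raw=0x20007 flags P=1 W=1 U=1 S=0
  → PA=0x20D93  (4 entries read)
#1 VA=0xB85C061BA33 (r,kernel):
  [0] read 0x15 idx=23: raw=0x24007 flags P=1 W=1 U=1 S=0
  [1] read 0x24 idx=23: raw=0x26007 flags P=1 W=1 U=1 S=0
  [2] read 0x26 idx=3: raw=0x2A007 flags P=1 W=1 U=1 S=0
  [3] read 0x2A idx=27: raw=0x2D007 flags P=1 W=1 U=1 S=0
  → PA=0x2DA33  (4 entries read)
#2 VA=0xB85C061BA33 (r,kernel):
  TLB hit vpn=0xB85C061B → PA=0x2DA33
#3 VA=0x1054280A17F (r,kernel):
  [0] read 0x15 idx=2: raw=0x2E007 flags P=1 W=1 U=1 S=0
  [1] read 0x2E idx=21: raw=0x30007 flags P=1 W=1 U=1 S=0
  [2] read 0x30 idx=20: raw=0x31007 flags P=1 W=1 U=1 S=0
  [3] read 0x31 idx=10: raw=0x33007 flags P=1 W=1 U=1 S=0
  → PA=0x3317F  (4 entries read)
#4 VA=0xF01C0E077F0 (r,kernel):
  [0] read 0x15 idx=30: raw=0x37007 flags P=1 W=1 U=1 S=0
  [1] read 0x37 idx=7: raw=0x3B007 flags P=1 W=1 U=1 S=0
  [2] read 0x3B idx=7: raw=0x3C007 flags P=1 W=1 U=1 S=0
  [3] read 0x3C idx=7: raw=0x40007 flags P=1 W=1 U=1 S=0
  → PA=0x407F0  (4 entries read)

Entries read for #3: 4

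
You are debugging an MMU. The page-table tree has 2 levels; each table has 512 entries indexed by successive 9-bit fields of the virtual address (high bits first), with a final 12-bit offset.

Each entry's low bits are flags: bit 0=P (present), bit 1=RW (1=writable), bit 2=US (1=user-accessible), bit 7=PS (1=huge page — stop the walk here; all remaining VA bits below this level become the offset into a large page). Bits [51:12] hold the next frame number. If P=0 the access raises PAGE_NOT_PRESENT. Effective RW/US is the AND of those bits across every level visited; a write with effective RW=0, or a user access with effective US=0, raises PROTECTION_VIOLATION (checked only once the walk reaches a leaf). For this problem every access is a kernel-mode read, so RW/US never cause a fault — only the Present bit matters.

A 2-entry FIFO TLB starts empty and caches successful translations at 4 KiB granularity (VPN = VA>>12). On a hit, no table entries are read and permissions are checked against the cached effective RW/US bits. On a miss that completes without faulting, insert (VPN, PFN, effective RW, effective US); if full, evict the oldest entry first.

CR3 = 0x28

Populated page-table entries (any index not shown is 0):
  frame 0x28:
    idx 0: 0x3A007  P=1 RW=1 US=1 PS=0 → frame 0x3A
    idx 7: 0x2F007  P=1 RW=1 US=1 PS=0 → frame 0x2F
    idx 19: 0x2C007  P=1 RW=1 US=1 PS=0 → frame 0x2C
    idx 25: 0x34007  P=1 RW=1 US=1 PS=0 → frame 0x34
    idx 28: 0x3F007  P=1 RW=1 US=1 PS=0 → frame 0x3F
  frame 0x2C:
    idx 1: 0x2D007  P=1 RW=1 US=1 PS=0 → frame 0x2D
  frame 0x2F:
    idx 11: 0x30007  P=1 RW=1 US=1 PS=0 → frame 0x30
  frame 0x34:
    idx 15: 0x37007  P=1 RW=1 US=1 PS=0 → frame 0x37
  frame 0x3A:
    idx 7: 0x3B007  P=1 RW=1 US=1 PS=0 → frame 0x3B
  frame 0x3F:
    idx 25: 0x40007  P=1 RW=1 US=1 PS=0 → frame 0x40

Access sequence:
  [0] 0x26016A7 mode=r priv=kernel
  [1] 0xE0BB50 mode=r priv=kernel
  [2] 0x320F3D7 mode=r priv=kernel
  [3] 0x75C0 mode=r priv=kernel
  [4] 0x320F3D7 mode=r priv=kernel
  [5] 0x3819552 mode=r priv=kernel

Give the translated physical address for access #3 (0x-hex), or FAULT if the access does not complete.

Per-access translation:
#0 VA=0x26016A7 (r,kernel):
  lvl0: tbl 0x28, slot 19 ⇒ 0x2C007 (P1/RW1/US1/PS0)
  lvl1: tbl 0x2C, slot 1 ⇒ 0x2D007 (P1/RW1/US1/PS0)
  ⇒ phys 0x2D6A7  [2 reads]
#1 VA=0xE0BB50 (r,kernel):
  lvl0: tbl 0x28, slot 7 ⇒ 0x2F007 (P1/RW1/US1/PS0)
  lvl1: tbl 0x2F, slot 11 ⇒ 0x30007 (P1/RW1/US1/PS0)
  ⇒ phys 0x30B50  [2 reads]
#2 VA=0x320F3D7 (r,kernel):
  lvl0: tbl 0x28, slot 25 ⇒ 0x34007 (P1/RW1/US1/PS0)
  lvl1: tbl 0x34, slot 15 ⇒ 0x37007 (P1/RW1/US1/PS0)
  ⇒ phys 0x373D7  [2 reads]
#3 VA=0x75C0 (r,kernel):
  lvl0: tbl 0x28, slot 0 ⇒ 0x3A007 (P1/RW1/US1/PS0)
  lvl1: tbl 0x3A, slot 7 ⇒ 0x3B007 (P1/RW1/US1/PS0)
  ⇒ phys 0x3B5C0  [2 reads]
#4 VA=0x320F3D7 (r,kernel):
  TLB hit vpn=0x320F → PA=0x373D7
#5 VA=0x3819552 (r,kernel):
  lvl0: tbl 0x28, slot 28 ⇒ 0x3F007 (P1/RW1/US1/PS0)
  lvl1: tbl 0x3F, slot 25 ⇒ 0x40007 (P1/RW1/US1/PS0)
  ⇒ phys 0x40552  [2 reads]

Access #3 PA: 0x3B5C0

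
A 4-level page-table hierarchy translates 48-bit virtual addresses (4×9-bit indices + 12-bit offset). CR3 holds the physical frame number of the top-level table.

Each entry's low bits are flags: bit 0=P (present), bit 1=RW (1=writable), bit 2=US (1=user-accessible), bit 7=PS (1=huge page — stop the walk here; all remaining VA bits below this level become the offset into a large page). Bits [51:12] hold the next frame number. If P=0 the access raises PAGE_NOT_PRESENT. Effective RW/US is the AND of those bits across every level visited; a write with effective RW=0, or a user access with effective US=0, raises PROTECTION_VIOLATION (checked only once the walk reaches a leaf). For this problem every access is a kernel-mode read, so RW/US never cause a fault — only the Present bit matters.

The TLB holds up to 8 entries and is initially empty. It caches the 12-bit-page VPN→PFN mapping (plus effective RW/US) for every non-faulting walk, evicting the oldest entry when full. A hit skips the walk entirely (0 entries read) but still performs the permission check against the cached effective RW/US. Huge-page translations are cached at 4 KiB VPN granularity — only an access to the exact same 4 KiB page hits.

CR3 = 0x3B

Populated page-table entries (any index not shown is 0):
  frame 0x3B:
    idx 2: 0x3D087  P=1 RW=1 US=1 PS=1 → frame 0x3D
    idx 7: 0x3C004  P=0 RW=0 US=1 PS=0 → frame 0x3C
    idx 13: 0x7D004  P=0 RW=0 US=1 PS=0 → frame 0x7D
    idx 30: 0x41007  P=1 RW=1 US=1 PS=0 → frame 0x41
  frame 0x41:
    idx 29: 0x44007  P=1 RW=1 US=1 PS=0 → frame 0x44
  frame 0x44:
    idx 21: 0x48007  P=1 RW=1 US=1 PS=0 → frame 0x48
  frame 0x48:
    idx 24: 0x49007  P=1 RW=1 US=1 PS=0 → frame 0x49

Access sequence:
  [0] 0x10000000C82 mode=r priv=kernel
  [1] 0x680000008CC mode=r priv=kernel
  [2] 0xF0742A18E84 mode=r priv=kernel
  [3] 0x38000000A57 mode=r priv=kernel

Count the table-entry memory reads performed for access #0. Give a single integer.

Trace:
#0 VA=0x10000000C82 (r,kernel):
  [0] read 0x3B idx=2: raw=0x3D087 flags P=1 W=1 U=1 S=1
  ⇒ phys 0x3DC82 (huge @L0)  [1 reads]
#1 VA=0x680000008CC (r,kernel):
  [0] read 0x3B idx=13: raw=0x7D004 flags P=0 W=0 U=1 S=0
  ✗ PAGE_NOT_PRESENT  [1 reads]
#2 VA=0xF0742A18E84 (r,kernel):
  [0] read 0x3B idx=30: raw=0x41007 flags P=1 W=1 U=1 S=0
  [1] read 0x41 idx=29: raw=0x44007 flags P=1 W=1 U=1 S=0
  [2] read 0x44 idx=21: raw=0x48007 flags P=1 W=1 U=1 S=0
  [3] read 0x48 idx=24: raw=0x49007 flags P=1 W=1 U=1 S=0
  ⇒ phys 0x49E84  [4 reads]
#3 VA=0x38000000A57 (r,kernel):
  [0] read 0x3B idx=7: raw=0x3C004 flags P=0 W=0 U=1 S=0
  ✗ PAGE_NOT_PRESENT  [1 reads]

Entries read for #0: 1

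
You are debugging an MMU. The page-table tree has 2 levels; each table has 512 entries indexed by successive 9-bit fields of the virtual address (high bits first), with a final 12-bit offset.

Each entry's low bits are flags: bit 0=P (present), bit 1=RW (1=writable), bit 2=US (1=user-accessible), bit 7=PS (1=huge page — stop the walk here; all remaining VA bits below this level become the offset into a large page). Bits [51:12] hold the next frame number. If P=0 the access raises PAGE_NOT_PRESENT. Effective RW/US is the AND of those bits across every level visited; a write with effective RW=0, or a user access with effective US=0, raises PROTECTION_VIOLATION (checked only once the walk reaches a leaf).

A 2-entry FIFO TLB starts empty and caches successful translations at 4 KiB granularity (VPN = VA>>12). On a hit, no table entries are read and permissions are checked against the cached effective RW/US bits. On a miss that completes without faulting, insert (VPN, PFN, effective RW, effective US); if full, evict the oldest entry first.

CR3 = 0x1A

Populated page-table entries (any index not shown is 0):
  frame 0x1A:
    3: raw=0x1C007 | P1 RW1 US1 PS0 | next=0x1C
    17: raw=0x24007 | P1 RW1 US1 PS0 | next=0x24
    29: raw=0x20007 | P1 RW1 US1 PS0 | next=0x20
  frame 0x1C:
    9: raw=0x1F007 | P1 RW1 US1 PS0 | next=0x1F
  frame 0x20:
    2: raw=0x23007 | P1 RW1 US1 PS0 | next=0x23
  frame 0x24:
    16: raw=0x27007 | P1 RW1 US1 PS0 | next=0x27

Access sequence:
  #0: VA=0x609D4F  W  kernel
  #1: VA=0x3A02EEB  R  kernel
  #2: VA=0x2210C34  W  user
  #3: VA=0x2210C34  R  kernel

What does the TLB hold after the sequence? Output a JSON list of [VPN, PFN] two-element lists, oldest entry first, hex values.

Walk each access:
#0 VA=0x609D4F (w,kernel):
  [0] read 0x1A idx=3: raw=0x1C007 flags P=1 W=1 U=1 S=0
  [1] read 0x1C idx=9: raw=0x1F007 flags P=1 W=1 U=1 S=0
  → PA=0x1FD4F  (2 entries read)
#1 VA=0x3A02EEB (r,kernel):
  [0] read 0x1A idx=29: raw=0x20007 flags P=1 W=1 U=1 S=0
  [1] read 0x20 idx=2: raw=0x23007 flags P=1 W=1 U=1 S=0
  → PA=0x23EEB  (2 entries read)
#2 VA=0x2210C34 (w,user):
  [0] read 0x1A idx=17: raw=0x24007 flags P=1 W=1 U=1 S=0
  [1] read 0x24 idx=16: raw=0x27007 flags P=1 W=1 U=1 S=0
  → PA=0x27C34  (2 entries read)
#3 VA=0x2210C34 (r,kernel):
  TLB hit vpn=0x2210 → PA=0x27C34

TLB: [["0x3A02", "0x23"], ["0x2210", "0x27"]]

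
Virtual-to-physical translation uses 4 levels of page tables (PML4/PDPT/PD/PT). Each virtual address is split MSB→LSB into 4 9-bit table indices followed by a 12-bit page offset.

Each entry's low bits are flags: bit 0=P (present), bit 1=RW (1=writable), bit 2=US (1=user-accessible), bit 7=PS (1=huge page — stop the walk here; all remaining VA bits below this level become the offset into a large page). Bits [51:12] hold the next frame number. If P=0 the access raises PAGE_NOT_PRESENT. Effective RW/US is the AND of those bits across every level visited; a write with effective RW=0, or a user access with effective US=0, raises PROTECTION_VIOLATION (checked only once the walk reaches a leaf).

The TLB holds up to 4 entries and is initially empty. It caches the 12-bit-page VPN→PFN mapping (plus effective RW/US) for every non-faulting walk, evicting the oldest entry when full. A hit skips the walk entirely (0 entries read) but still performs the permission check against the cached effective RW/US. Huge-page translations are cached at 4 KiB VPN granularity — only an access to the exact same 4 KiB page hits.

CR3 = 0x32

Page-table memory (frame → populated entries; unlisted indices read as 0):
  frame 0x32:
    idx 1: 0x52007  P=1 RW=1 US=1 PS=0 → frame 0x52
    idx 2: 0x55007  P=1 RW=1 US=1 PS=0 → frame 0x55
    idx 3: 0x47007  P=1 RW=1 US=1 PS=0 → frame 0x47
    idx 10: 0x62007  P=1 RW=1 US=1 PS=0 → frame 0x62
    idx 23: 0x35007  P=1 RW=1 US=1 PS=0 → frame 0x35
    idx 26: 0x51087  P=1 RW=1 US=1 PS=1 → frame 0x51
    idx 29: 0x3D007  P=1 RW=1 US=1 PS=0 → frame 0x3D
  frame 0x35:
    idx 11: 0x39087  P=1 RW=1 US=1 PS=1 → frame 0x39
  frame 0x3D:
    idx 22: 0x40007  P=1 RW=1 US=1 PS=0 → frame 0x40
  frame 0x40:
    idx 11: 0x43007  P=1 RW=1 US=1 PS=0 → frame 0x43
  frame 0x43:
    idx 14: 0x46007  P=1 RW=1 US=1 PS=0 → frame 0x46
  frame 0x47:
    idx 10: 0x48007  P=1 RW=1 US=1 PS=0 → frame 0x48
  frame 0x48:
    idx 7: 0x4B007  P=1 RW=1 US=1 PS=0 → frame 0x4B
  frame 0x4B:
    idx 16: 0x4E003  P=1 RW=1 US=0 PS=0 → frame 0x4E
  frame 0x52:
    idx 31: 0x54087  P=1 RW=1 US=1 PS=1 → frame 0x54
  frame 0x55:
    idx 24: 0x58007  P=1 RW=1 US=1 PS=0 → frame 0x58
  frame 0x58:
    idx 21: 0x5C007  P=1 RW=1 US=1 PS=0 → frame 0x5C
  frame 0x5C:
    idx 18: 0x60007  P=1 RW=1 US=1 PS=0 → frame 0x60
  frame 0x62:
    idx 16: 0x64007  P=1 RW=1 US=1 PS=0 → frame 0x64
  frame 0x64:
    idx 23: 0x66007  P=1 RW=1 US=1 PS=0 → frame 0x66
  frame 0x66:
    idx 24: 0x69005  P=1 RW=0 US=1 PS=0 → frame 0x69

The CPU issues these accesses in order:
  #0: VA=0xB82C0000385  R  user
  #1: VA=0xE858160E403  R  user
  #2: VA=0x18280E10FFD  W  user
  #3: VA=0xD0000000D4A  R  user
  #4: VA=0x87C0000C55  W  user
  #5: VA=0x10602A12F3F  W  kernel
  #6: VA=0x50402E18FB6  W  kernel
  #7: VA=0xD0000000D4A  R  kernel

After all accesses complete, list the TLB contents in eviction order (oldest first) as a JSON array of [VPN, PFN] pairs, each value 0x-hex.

Walk each access:
#0 VA=0xB82C0000385 (r,user):
  L0: frame=0x32 idx=23 entry=0x35007 [P=1 RW=1 US=1 PS=0]
  L1: frame=0x35 idx=11 entry=0x39087 [P=1 RW=1 US=1 PS=1]
  ✓ 0x39385 (huge @L1)  — 2 lookups
#1 VA=0xE858160E403 (r,user):
  L0: frame=0x32 idx=29 entry=0x3D007 [P=1 RW=1 US=1 PS=0]
  L1: frame=0x3D idx=22 entry=0x40007 [P=1 RW=1 US=1 PS=0]
  L2: frame=0x40 idx=11 entry=0x43007 [P=1 RW=1 US=1 PS=0]
  L3: frame=0x43 idx=14 entry=0x46007 [P=1 RW=1 US=1 PS=0]
  ✓ 0x46403  — 4 lookups
#2 VA=0x18280E10FFD (w,user):
  L0: frame=0x32 idx=3 entry=0x47007 [P=1 RW=1 US=1 PS=0]
  L1: frame=0x47 idx=10 entry=0x48007 [P=1 RW=1 US=1 PS=0]
  L2: frame=0x48 idx=7 entry=0x4B007 [P=1 RW=1 US=1 PS=0]
  L3: frame=0x4B idx=16 entry=0x4E003 [P=1 RW=1 US=0 PS=0]
  ⇒ fault: PROTECTION_VIOLATION  — 4 lookups
#3 VA=0xD0000000D4A (r,user):
  L0: frame=0x32 idx=26 entry=0x51087 [P=1 RW=1 US=1 PS=1]
  ✓ 0x51D4A (huge @L0)  — 1 lookups
#4 VA=0x87C0000C55 (w,user):
  L0: frame=0x32 idx=1 entry=0x52007 [P=1 RW=1 US=1 PS=0]
  L1: frame=0x52 idx=31 entry=0x54087 [P=1 RW=1 US=1 PS=1]
  ✓ 0x54C55 (huge @L1)  — 2 lookups
#5 VA=0x10602A12F3F (w,kernel):
  L0: frame=0x32 idx=2 entry=0x55007 [P=1 RW=1 US=1 PS=0]
  L1: frame=0x55 idx=24 entry=0x58007 [P=1 RW=1 US=1 PS=0]
  L2: frame=0x58 idx=21 entry=0x5C007 [P=1 RW=1 US=1 PS=0]
  L3: frame=0x5C idx=18 entry=0x60007 [P=1 RW=1 US=1 PS=0]
  ✓ 0x60F3F  — 4 lookups
#6 VA=0x50402E18FB6 (w,kernel):
  L0: frame=0x32 idx=10 entry=0x62007 [P=1 RW=1 US=1 PS=0]
  L1: frame=0x62 idx=16 entry=0x64007 [P=1 RW=1 US=1 PS=0]
  L2: frame=0x64 idx=23 entry=0x66007 [P=1 RW=1 US=1 PS=0]
  L3: frame=0x66 idx=24 entry=0x69005 [P=1 RW=0 US=1 PS=0]
  ⇒ fault: PROTECTION_VIOLATION  — 4 lookups
#7 VA=0xD0000000D4A (r,kernel):
  TLB hit vpn=0xD0000000 → PA=0x51D4A

TLB: [["0xE858160E", "0x46"], ["0xD0000000", "0x51"], ["0x87C0000", "0x54"], ["0x10602A12", "0x60"]]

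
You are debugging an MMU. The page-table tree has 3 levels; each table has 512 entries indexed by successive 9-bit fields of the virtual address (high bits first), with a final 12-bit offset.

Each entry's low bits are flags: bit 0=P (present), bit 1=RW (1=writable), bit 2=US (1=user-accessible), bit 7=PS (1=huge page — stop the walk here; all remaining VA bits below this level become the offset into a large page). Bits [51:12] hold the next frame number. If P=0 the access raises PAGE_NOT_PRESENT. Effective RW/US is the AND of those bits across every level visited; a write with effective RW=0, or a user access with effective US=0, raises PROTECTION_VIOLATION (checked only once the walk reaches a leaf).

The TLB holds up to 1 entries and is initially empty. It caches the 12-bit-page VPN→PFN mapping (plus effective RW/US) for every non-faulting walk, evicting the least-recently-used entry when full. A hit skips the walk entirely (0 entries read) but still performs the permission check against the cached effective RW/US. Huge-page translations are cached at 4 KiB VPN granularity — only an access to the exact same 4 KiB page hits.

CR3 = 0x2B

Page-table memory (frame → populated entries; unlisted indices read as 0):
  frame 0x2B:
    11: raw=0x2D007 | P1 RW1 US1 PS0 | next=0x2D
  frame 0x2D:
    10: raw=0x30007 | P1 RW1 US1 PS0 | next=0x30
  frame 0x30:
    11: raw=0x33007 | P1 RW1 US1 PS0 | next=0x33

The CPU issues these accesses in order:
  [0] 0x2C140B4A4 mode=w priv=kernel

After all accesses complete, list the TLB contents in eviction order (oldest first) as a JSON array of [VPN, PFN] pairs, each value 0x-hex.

Walk each access:
#0 VA=0x2C140B4A4 (w,kernel):
  lvl0: tbl 0x2B, slot 11 ⇒ 0x2D007 (P1/RW1/US1/PS0)
  lvl1: tbl 0x2D, slot 10 ⇒ 0x30007 (P1/RW1/US1/PS0)
  lvl2: tbl 0x30, slot 11 ⇒ 0x33007 (P1/RW1/US1/PS0)
  ✓ 0x334A4  — 3 lookups

TLB: [["0x2C140B", "0x33"]]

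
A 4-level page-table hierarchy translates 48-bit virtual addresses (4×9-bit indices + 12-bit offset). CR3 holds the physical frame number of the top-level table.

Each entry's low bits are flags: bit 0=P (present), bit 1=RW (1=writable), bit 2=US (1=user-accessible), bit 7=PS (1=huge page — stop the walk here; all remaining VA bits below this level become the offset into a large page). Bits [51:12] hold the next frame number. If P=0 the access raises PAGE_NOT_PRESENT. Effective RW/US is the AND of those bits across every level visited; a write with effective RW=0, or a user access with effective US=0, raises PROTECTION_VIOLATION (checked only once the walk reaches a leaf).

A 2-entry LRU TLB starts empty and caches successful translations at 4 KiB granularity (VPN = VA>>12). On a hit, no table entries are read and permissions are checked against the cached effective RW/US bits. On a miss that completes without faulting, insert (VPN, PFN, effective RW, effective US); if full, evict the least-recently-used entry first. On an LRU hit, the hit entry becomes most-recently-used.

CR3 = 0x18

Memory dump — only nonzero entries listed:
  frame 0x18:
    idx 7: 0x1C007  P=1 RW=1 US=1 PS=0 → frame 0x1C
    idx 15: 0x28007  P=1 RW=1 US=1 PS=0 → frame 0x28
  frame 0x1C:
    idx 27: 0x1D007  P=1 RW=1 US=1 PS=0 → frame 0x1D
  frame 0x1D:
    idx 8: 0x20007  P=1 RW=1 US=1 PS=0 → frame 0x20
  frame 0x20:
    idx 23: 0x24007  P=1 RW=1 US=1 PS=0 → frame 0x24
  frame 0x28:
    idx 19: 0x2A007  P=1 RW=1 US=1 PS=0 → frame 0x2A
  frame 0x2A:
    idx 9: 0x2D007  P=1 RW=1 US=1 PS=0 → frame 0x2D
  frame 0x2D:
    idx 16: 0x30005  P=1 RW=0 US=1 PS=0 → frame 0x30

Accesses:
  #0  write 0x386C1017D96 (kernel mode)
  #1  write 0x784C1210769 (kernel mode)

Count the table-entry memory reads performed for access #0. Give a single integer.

Walk each access:
#0 VA=0x386C1017D96 (w,kernel):
  [0] read 0x18 idx=7: raw=0x1C007 flags P=1 W=1 U=1 S=0
  [1] read 0x1C idx=27: raw=0x1D007 flags P=1 W=1 U=1 S=0
  [2] read 0x1D idx=8: raw=0x20007 flags P=1 W=1 U=1 S=0
  [3] read 0x20 idx=23: raw=0x24007 flags P=1 W=1 U=1 S=0
  → PA=0x24D96  (4 entries read)
#1 VA=0x784C1210769 (w,kernel):
  [0] read 0x18 idx=15: raw=0x28007 flags P=1 W=1 U=1 S=0
  [1] read 0x28 idx=19: raw=0x2A007 flags P=1 W=1 U=1 S=0
  [2] read 0x2A idx=9: raw=0x2D007 flags P=1 W=1 U=1 S=0
  [3] read 0x2D idx=16: raw=0x30005 flags P=1 W=0 U=1 S=0
  ⇒ fault: PROTECTION_VIOLATION  — 4 lookups

Entries read for #0: 4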